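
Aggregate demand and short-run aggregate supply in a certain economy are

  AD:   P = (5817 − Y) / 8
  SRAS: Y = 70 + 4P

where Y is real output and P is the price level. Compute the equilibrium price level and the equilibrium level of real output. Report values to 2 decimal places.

Rearrange AD to Y = 5817 − 8P.
Set AD = SRAS: 5817 − 8P = 70 + 4P, so 5747 = 12P and P = 478.92.
Substituting into AD, Y = 5817 − 8P = 1985.67.

P = 478.92, Y = 1985.67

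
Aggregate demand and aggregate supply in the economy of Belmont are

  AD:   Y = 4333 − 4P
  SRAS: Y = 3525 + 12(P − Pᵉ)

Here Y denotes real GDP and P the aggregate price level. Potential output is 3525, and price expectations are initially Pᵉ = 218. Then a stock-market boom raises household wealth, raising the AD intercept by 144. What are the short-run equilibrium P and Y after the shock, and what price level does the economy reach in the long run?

Short run: P = 223, Y = 3585. Long run: P = 238.

AD shifts right: new AD is Y = 4477 − 4P. With Pᵉ = 218, SRAS is Y = 909 + 12P.
Short run: 4477 − 4P = 909 + 12P gives 3568 = 16P, so P = 223 and Y = 4477 − 4·223 = 3585.
Y = 3585 is above potential 3525; expectations adjust and SRAS shifts left until Y = 3525.
Long run: on the new AD curve, 3525 = 4477 − 4P gives P = 238.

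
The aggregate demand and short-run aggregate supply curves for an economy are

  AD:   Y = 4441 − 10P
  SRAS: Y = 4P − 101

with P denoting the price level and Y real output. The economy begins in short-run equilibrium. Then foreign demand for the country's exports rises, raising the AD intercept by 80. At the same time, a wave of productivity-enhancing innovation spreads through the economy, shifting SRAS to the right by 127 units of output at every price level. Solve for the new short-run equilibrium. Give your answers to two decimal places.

After both shocks: AD is Y = 4521 − 10P and SRAS is Y = 26 + 4P.
Setting them equal: 4495 = 14P, so P = 321.07.
Substituting into AD, Y = 1310.29.

P = 321.07, Y = 1310.29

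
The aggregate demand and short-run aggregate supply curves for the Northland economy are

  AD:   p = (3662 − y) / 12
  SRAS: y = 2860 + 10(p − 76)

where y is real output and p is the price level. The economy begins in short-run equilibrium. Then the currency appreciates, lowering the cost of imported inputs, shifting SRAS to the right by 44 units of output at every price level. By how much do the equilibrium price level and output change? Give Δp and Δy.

Δp = -2, Δy = +24

This is a positive supply shock: SRAS shifts right.
New SRAS: y = 2144 + 10p.
Set AD = SRAS: 3662 − 12p = 2144 + 10p, so 1518 = 22p and p = 69.
y = 3662 − 12·69 = 2834.
Initially p = 71, y = 2810, so Δp = -2 and Δy = +24.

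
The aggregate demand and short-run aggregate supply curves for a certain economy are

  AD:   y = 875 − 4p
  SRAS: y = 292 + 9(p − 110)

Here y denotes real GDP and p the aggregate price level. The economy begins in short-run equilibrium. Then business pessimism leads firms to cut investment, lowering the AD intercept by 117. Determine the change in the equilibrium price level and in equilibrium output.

Δp = -9, Δy = -81

This is a negative demand shock: AD shifts left.
New AD: y = 758 − 4p.
SRAS can be written y = 9p − 698.
Set AD = SRAS: 758 − 4p = 9p − 698, so 1456 = 13p and p = 112.
y = 758 − 4·112 = 310.
Initially p = 121, y = 391, so Δp = -9 and Δy = -81.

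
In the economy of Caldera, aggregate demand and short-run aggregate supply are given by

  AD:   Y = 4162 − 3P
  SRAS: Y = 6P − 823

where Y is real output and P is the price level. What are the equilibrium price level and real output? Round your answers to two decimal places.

P = 553.89, Y = 2500.33

Set AD = SRAS: 4162 − 3P = 6P − 823, so 4985 = 9P and P = 553.89.
Substituting into AD, Y = 4162 − 3P = 2500.33.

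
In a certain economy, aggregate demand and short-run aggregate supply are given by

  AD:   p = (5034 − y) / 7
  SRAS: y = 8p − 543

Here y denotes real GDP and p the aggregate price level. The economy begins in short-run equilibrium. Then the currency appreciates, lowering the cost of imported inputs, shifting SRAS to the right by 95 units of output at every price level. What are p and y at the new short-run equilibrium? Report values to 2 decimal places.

This is a positive supply shock: SRAS shifts right.
New SRAS: y = 8p − 448.
Set AD = SRAS: 5034 − 7p = 8p − 448, so 5482 = 15p and p = 365.47.
Substituting into AD, y = 2475.73.

p = 365.47, y = 2475.73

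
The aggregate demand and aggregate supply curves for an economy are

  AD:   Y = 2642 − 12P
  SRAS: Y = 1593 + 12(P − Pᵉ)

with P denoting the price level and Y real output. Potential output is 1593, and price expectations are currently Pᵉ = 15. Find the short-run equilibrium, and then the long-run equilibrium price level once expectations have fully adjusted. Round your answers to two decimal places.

Short run: with Pᵉ = 15, SRAS is Y = 1413 + 12P. Setting AD = SRAS gives 1229 = 24P, so P = 51.21 and Y = 2642 − 12P = 2027.50.
Output 2027.50 is above potential 1593, so over time expected prices rise and SRAS shifts left until Y returns to 1593.
Long run: Y = 1593 on the AD curve gives 1593 = 2642 − 12P, so P = 87.42.

Short run: P = 51.21, Y = 2027.50. Long run: P = 87.42.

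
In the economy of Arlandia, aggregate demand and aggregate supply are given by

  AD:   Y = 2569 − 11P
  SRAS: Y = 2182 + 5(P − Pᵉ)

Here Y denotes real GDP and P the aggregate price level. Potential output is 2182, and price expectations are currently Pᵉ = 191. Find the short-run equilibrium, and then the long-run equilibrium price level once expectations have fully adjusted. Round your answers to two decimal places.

Short run: with Pᵉ = 191, SRAS is Y = 1227 + 5P. Setting AD = SRAS gives 1342 = 16P, so P = 83.88 and Y = 2569 − 11P = 1646.38.
Output 1646.38 is below potential 2182, so over time expected prices fall and SRAS shifts right until Y returns to 2182.
Long run: Y = 2182 on the AD curve gives 2182 = 2569 − 11P, so P = 35.18.

Short run: P = 83.88, Y = 1646.38. Long run: P = 35.18.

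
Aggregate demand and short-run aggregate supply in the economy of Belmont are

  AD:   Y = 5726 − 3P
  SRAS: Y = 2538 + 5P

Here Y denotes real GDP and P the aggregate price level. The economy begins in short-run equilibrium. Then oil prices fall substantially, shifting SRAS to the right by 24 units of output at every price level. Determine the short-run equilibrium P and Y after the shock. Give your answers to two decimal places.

This is a positive supply shock: SRAS shifts right.
New SRAS: Y = 2562 + 5P.
Set AD = SRAS: 5726 − 3P = 2562 + 5P, so 3164 = 8P and P = 395.50.
Substituting into AD, Y = 4539.50.

P = 395.50, Y = 4539.50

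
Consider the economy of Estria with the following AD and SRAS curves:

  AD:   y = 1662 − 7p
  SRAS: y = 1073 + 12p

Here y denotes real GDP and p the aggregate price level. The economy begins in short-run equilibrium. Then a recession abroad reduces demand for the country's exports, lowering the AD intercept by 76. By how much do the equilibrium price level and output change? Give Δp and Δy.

This is a negative demand shock: AD shifts left.
New AD: y = 1586 − 7p.
Set AD = SRAS: 1586 − 7p = 1073 + 12p, so 513 = 19p and p = 27.
y = 1586 − 7·27 = 1397.
Initially p = 31, y = 1445, so Δp = -4 and Δy = -48.

Δp = -4, Δy = -48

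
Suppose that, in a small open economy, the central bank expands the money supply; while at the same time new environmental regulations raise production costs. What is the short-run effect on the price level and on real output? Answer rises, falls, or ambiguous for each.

The first event is a positive demand shock: AD shifts right, which by itself pushes P up and Y up.
The second is an adverse supply shock: SRAS shifts left, which by itself pushes P up and Y down.
Both shocks push P up, so P rises. The two shocks push Y in opposite directions, so the effect on Y is ambiguous.

Price level: rises; output: ambiguous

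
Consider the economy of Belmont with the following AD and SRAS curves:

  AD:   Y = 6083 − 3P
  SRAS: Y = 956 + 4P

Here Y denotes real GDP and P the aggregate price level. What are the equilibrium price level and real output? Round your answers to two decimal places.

P = 732.43, Y = 3885.71

Set AD = SRAS: 6083 − 3P = 956 + 4P, so 5127 = 7P and P = 732.43.
Substituting into AD, Y = 6083 − 3P = 3885.71.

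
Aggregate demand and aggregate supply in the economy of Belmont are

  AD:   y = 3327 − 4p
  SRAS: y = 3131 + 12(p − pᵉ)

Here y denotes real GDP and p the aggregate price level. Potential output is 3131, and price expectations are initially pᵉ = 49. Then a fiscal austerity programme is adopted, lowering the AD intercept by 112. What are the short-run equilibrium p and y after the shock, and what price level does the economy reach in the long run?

AD shifts left: new AD is y = 3215 − 4p. With pᵉ = 49, SRAS is y = 2543 + 12p.
Short run: 3215 − 4p = 2543 + 12p gives 672 = 16p, so p = 42 and y = 3215 − 4·42 = 3047.
y = 3047 is below potential 3131; expectations adjust and SRAS shifts right until y = 3131.
Long run: on the new AD curve, 3131 = 3215 − 4p gives p = 21.

Short run: p = 42, y = 3047. Long run: p = 21.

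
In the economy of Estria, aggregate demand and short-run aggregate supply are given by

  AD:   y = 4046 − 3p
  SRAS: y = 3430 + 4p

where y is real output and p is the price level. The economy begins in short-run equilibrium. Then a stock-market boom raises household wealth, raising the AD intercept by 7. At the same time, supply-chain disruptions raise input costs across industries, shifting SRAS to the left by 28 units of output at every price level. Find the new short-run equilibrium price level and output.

p = 93, y = 3774

After both shocks: AD is y = 4053 − 3p and SRAS is y = 3402 + 4p.
Setting them equal: 651 = 7p, so p = 93.
y = 4053 − 3·93 = 3774.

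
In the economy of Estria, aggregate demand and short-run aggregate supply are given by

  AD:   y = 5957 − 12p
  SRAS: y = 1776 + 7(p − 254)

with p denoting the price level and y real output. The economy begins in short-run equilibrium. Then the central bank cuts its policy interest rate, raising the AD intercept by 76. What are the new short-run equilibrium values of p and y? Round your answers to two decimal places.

This is a positive demand shock: AD shifts right.
New AD: y = 6033 − 12p.
SRAS can be written y = 7p − 2.
Set AD = SRAS: 6033 − 12p = 7p − 2, so 6035 = 19p and p = 317.63.
Substituting into AD, y = 2221.42.

p = 317.63, y = 2221.42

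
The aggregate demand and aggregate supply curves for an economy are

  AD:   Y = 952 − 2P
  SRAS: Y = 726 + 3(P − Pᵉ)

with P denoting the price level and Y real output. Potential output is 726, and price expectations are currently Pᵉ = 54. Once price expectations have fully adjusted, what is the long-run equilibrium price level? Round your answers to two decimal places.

Short run: with Pᵉ = 54, SRAS is Y = 564 + 3P. Setting AD = SRAS gives 388 = 5P, so P = 77.60 and Y = 952 − 2P = 796.80.
Output 796.80 is above potential 726, so over time expected prices rise and SRAS shifts left until Y returns to 726.
Long run: Y = 726 on the AD curve gives 726 = 952 − 2P, so P = 113.00.

Long-run P = 113.00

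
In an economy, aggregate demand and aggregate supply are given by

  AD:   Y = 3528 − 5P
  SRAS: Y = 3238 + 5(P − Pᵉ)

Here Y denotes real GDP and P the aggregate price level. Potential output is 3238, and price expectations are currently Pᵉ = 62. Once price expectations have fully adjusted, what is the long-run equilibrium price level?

Short run: with Pᵉ = 62, SRAS is Y = 2928 + 5P. Setting AD = SRAS gives 600 = 10P, so P = 60 and Y = 3528 − 5·60 = 3228.
Output 3228 is below potential 3238, so over time expected prices fall and SRAS shifts right until Y returns to 3238.
Long run: Y = 3238 on the AD curve gives 3238 = 3528 − 5P, so P = 58.

Long-run P = 58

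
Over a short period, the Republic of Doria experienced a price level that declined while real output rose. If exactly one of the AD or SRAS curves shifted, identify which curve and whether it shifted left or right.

P fell and Y rose. An AD shift moves P and Y in the same direction; an SRAS shift moves them in opposite directions.
Here P and Y moved in opposite directions, so the SRAS curve shifted.
Since Y rose, SRAS shifted right.

SRAS shifted right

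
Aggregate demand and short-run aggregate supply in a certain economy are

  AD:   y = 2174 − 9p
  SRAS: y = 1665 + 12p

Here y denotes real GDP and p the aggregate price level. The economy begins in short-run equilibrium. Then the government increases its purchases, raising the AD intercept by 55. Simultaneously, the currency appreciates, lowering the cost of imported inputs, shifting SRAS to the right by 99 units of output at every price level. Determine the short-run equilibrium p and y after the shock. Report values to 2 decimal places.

p = 22.14, y = 2029.71

After both shocks: AD is y = 2229 − 9p and SRAS is y = 1764 + 12p.
Setting them equal: 465 = 21p, so p = 22.14.
Substituting into AD, y = 2029.71.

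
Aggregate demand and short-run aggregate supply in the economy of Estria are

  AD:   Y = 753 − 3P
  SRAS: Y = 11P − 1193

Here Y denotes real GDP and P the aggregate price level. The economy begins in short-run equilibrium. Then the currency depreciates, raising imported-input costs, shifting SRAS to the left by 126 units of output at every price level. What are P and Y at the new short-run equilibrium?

This is a negative supply shock: SRAS shifts left.
New SRAS: Y = 11P − 1319.
Set AD = SRAS: 753 − 3P = 11P − 1319, so 2072 = 14P and P = 148.
Y = 753 − 3·148 = 309.

P = 148, Y = 309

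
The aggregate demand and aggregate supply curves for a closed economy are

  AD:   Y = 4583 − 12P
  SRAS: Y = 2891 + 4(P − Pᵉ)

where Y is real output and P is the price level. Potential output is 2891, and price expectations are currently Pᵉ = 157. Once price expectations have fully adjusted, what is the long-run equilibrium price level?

Long-run P = 141

Short run: with Pᵉ = 157, SRAS is Y = 2263 + 4P. Setting AD = SRAS gives 2320 = 16P, so P = 145 and Y = 4583 − 12·145 = 2843.
Output 2843 is below potential 2891, so over time expected prices fall and SRAS shifts right until Y returns to 2891.
Long run: Y = 2891 on the AD curve gives 2891 = 4583 − 12P, so P = 141.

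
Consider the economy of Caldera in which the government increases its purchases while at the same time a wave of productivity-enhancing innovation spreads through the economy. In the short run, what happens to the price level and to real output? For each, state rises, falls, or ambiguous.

The first event is a positive demand shock: AD shifts right, which by itself pushes P up and Y up.
The second is a favourable supply shock: SRAS shifts right, which by itself pushes P down and Y up.
The two shocks push P in opposite directions, so the effect on P is ambiguous. Both shocks push Y up, so Y rises.

Price level: ambiguous; output: rises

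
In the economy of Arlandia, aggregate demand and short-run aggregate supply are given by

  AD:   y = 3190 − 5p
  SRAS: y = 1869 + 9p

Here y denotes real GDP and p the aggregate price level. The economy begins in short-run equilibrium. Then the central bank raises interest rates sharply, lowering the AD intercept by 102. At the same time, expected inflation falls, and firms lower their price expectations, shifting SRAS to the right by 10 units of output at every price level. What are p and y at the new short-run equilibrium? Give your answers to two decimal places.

After both shocks: AD is y = 3088 − 5p and SRAS is y = 1879 + 9p.
Setting them equal: 1209 = 14p, so p = 86.36.
Substituting into AD, y = 2656.21.

p = 86.36, y = 2656.21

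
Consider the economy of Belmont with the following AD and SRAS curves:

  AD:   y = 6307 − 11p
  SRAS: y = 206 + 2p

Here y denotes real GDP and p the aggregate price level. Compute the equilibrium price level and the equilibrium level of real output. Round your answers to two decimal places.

Set AD = SRAS: 6307 − 11p = 206 + 2p, so 6101 = 13p and p = 469.31.
Substituting into AD, y = 6307 − 11p = 1144.62.

p = 469.31, y = 1144.62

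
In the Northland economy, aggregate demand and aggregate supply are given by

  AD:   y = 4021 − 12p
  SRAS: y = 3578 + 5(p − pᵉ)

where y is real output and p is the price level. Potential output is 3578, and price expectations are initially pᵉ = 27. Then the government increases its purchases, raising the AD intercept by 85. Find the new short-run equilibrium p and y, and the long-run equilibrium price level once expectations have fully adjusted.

Short run: p = 39, y = 3638. Long run: p = 44.

AD shifts right: new AD is y = 4106 − 12p. With pᵉ = 27, SRAS is y = 3443 + 5p.
Short run: 4106 − 12p = 3443 + 5p gives 663 = 17p, so p = 39 and y = 4106 − 12·39 = 3638.
y = 3638 is above potential 3578; expectations adjust and SRAS shifts left until y = 3578.
Long run: on the new AD curve, 3578 = 4106 − 12p gives p = 44.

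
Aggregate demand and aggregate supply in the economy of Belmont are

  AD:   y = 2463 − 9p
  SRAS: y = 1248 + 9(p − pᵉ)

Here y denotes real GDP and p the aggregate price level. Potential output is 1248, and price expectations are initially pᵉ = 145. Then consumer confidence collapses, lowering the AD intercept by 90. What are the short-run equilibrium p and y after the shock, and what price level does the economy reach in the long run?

AD shifts left: new AD is y = 2373 − 9p. With pᵉ = 145, SRAS is y = 9p − 57.
Short run: 2373 − 9p = 9p − 57 gives 2430 = 18p, so p = 135 and y = 2373 − 9·135 = 1158.
y = 1158 is below potential 1248; expectations adjust and SRAS shifts right until y = 1248.
Long run: on the new AD curve, 1248 = 2373 − 9p gives p = 125.

Short run: p = 135, y = 1158. Long run: p = 125.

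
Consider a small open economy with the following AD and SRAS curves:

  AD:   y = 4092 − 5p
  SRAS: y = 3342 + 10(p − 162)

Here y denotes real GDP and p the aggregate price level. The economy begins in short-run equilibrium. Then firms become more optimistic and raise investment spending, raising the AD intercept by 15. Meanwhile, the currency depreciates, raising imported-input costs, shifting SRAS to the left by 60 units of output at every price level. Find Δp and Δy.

After both shocks: AD is y = 4107 − 5p and SRAS is y = 1662 + 10p.
Setting them equal: 2445 = 15p, so p = 163.
y = 4107 − 5·163 = 3292.
Initially p = 158, y = 3302, so Δp = +5 and Δy = -10.

Δp = +5, Δy = -10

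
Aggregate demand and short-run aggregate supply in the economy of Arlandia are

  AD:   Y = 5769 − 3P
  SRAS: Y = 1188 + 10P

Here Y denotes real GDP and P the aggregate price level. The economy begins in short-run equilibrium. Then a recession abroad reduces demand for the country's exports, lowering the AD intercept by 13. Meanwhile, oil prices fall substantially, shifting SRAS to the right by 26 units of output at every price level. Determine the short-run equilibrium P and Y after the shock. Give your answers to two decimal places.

After both shocks: AD is Y = 5756 − 3P and SRAS is Y = 1214 + 10P.
Setting them equal: 4542 = 13P, so P = 349.38.
Substituting into AD, Y = 4707.85.

P = 349.38, Y = 4707.85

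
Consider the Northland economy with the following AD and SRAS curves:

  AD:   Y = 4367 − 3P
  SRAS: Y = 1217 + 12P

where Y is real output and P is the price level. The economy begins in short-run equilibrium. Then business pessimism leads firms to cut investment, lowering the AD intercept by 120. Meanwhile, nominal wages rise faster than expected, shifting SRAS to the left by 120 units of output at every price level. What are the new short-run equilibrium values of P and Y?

P = 210, Y = 3617

After both shocks: AD is Y = 4247 − 3P and SRAS is Y = 1097 + 12P.
Setting them equal: 3150 = 15P, so P = 210.
Y = 4247 − 3·210 = 3617.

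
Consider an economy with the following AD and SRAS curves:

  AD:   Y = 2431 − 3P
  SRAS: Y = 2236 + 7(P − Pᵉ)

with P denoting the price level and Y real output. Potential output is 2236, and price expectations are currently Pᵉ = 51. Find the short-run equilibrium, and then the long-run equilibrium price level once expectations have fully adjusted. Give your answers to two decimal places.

Short run: with Pᵉ = 51, SRAS is Y = 1879 + 7P. Setting AD = SRAS gives 552 = 10P, so P = 55.20 and Y = 2431 − 3P = 2265.40.
Output 2265.40 is above potential 2236, so over time expected prices rise and SRAS shifts left until Y returns to 2236.
Long run: Y = 2236 on the AD curve gives 2236 = 2431 − 3P, so P = 65.00.

Short run: P = 55.20, Y = 2265.40. Long run: P = 65.00.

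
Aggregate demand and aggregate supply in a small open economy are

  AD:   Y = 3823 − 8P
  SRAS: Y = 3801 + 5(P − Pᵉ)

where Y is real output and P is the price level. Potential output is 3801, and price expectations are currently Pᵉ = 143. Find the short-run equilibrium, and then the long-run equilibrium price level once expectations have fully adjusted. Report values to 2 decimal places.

Short run: with Pᵉ = 143, SRAS is Y = 3086 + 5P. Setting AD = SRAS gives 737 = 13P, so P = 56.69 and Y = 3823 − 8P = 3369.46.
Output 3369.46 is below potential 3801, so over time expected prices fall and SRAS shifts right until Y returns to 3801.
Long run: Y = 3801 on the AD curve gives 3801 = 3823 − 8P, so P = 2.75.

Short run: P = 56.69, Y = 3369.46. Long run: P = 2.75.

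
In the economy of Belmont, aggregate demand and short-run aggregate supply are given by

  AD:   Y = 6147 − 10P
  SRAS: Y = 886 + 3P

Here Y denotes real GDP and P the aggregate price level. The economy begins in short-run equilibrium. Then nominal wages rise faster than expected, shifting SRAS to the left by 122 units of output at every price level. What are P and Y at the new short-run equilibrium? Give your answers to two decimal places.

P = 414.08, Y = 2006.23

This is a negative supply shock: SRAS shifts left.
New SRAS: Y = 764 + 3P.
Set AD = SRAS: 6147 − 10P = 764 + 3P, so 5383 = 13P and P = 414.08.
Substituting into AD, Y = 2006.23.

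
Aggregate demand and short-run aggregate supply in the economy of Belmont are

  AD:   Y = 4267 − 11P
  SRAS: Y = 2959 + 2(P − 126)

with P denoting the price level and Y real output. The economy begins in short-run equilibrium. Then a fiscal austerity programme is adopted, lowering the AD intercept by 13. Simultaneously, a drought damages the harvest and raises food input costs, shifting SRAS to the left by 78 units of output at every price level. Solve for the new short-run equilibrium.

P = 125, Y = 2879

After both shocks: AD is Y = 4254 − 11P and SRAS is Y = 2629 + 2P.
Setting them equal: 1625 = 13P, so P = 125.
Y = 4254 − 11·125 = 2879.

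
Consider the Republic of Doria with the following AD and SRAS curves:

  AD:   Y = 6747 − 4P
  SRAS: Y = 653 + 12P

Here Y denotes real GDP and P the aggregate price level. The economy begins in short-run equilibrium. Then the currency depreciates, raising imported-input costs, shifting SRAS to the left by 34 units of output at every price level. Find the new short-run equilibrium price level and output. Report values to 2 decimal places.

This is a negative supply shock: SRAS shifts left.
New SRAS: Y = 619 + 12P.
Set AD = SRAS: 6747 − 4P = 619 + 12P, so 6128 = 16P and P = 383.00.
Substituting into AD, Y = 5215.00.

P = 383.00, Y = 5215.00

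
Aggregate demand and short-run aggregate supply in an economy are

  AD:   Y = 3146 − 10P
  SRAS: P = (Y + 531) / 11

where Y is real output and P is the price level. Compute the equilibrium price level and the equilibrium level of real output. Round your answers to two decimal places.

Rearrange SRAS to Y = 11P − 531.
Set AD = SRAS: 3146 − 10P = 11P − 531, so 3677 = 21P and P = 175.10.
Substituting into AD, Y = 3146 − 10P = 1395.05.

P = 175.10, Y = 1395.05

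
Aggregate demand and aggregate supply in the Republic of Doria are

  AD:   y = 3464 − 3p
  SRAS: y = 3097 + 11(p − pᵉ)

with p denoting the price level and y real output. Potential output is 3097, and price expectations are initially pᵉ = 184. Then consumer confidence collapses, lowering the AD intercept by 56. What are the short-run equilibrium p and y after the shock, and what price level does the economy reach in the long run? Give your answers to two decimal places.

AD shifts left: new AD is y = 3408 − 3p. With pᵉ = 184, SRAS is y = 1073 + 11p.
Short run: 3408 − 3p = 1073 + 11p gives 2335 = 14p, so p = 166.79 and y = 3408 − 3p = 2907.64.
y = 2907.64 is below potential 3097; expectations adjust and SRAS shifts right until y = 3097.
Long run: on the new AD curve, 3097 = 3408 − 3p gives p = 103.67.

Short run: p = 166.79, y = 2907.64. Long run: p = 103.67.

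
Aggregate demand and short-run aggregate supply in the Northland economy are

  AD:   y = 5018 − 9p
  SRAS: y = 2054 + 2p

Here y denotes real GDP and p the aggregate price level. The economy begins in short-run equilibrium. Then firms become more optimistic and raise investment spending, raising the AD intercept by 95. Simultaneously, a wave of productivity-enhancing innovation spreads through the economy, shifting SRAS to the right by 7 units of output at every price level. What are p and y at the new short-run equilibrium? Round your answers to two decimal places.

After both shocks: AD is y = 5113 − 9p and SRAS is y = 2061 + 2p.
Setting them equal: 3052 = 11p, so p = 277.45.
Substituting into AD, y = 2615.91.

p = 277.45, y = 2615.91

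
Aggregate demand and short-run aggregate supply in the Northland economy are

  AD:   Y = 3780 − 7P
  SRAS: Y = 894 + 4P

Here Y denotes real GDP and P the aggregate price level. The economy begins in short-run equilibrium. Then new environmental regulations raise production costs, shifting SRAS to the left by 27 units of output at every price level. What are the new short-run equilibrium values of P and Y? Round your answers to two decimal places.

This is a negative supply shock: SRAS shifts left.
New SRAS: Y = 867 + 4P.
Set AD = SRAS: 3780 − 7P = 867 + 4P, so 2913 = 11P and P = 264.82.
Substituting into AD, Y = 1926.27.

P = 264.82, Y = 1926.27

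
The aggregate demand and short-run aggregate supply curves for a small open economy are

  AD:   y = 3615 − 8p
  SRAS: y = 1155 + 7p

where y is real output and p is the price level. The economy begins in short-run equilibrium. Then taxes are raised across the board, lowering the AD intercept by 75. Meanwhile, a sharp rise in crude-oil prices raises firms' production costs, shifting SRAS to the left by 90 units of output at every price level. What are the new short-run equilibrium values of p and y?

After both shocks: AD is y = 3540 − 8p and SRAS is y = 1065 + 7p.
Setting them equal: 2475 = 15p, so p = 165.
y = 3540 − 8·165 = 2220.

p = 165, y = 2220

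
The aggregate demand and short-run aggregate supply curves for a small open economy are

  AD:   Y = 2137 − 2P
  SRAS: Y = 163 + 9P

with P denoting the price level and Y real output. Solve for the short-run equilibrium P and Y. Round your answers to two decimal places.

P = 179.45, Y = 1778.09

Set AD = SRAS: 2137 − 2P = 163 + 9P, so 1974 = 11P and P = 179.45.
Substituting into AD, Y = 2137 − 2P = 1778.09.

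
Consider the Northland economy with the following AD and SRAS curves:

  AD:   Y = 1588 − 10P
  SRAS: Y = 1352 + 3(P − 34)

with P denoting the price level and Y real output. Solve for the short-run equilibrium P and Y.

P = 26, Y = 1328

Write SRAS as Y = 1352 + 3P − 102 = 1250 + 3P.
Set AD = SRAS: 1588 − 10P = 1250 + 3P, so 338 = 13P and P = 26.
Then Y = 1588 − 10·26 = 1328.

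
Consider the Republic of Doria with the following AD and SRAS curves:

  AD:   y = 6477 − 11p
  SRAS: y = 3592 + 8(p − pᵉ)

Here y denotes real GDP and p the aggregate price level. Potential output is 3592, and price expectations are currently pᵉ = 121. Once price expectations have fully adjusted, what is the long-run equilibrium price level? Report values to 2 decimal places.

Long-run p = 262.27

Short run: with pᵉ = 121, SRAS is y = 2624 + 8p. Setting AD = SRAS gives 3853 = 19p, so p = 202.79 and y = 6477 − 11p = 4246.32.
Output 4246.32 is above potential 3592, so over time expected prices rise and SRAS shifts left until y returns to 3592.
Long run: y = 3592 on the AD curve gives 3592 = 6477 − 11p, so p = 262.27.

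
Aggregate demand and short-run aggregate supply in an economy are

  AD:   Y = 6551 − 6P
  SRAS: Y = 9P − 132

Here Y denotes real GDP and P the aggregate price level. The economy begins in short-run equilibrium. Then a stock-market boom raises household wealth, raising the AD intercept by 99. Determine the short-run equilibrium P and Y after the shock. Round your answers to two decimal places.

P = 452.13, Y = 3937.20

This is a positive demand shock: AD shifts right.
New AD: Y = 6650 − 6P.
Set AD = SRAS: 6650 − 6P = 9P − 132, so 6782 = 15P and P = 452.13.
Substituting into AD, Y = 3937.20.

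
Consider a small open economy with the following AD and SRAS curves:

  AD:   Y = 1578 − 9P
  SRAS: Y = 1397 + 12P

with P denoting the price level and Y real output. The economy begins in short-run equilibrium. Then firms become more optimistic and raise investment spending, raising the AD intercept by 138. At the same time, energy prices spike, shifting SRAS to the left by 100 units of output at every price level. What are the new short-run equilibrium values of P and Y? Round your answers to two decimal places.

P = 19.95, Y = 1536.43

After both shocks: AD is Y = 1716 − 9P and SRAS is Y = 1297 + 12P.
Setting them equal: 419 = 21P, so P = 19.95.
Substituting into AD, Y = 1536.43.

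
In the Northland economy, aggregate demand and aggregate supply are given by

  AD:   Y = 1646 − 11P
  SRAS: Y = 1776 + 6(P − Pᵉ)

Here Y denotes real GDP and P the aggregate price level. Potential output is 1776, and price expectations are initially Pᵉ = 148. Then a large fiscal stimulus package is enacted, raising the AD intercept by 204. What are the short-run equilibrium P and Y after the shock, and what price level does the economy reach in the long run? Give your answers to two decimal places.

Short run: P = 56.59, Y = 1227.53. Long run: P = 6.73.

AD shifts right: new AD is Y = 1850 − 11P. With Pᵉ = 148, SRAS is Y = 888 + 6P.
Short run: 1850 − 11P = 888 + 6P gives 962 = 17P, so P = 56.59 and Y = 1850 − 11P = 1227.53.
Y = 1227.53 is below potential 1776; expectations adjust and SRAS shifts right until Y = 1776.
Long run: on the new AD curve, 1776 = 1850 − 11P gives P = 6.73.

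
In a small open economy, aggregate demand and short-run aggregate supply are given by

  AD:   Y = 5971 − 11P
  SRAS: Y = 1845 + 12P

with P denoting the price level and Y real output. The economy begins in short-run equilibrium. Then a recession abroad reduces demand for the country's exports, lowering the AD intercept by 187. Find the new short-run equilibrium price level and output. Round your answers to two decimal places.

P = 171.26, Y = 3900.13

This is a negative demand shock: AD shifts left.
New AD: Y = 5784 − 11P.
Set AD = SRAS: 5784 − 11P = 1845 + 12P, so 3939 = 23P and P = 171.26.
Substituting into AD, Y = 3900.13.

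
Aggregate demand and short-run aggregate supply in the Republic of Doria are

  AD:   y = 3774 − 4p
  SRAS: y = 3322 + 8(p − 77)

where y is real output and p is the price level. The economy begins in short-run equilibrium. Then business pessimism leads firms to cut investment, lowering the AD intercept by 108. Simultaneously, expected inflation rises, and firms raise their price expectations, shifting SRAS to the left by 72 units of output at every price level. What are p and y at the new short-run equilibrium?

p = 86, y = 3322

After both shocks: AD is y = 3666 − 4p and SRAS is y = 2634 + 8p.
Setting them equal: 1032 = 12p, so p = 86.
y = 3666 − 4·86 = 3322.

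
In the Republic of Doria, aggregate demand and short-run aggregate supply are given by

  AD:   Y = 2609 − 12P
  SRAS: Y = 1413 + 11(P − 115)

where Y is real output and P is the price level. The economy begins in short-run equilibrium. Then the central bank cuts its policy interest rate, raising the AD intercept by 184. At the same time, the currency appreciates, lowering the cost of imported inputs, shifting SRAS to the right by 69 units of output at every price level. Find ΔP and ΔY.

After both shocks: AD is Y = 2793 − 12P and SRAS is Y = 217 + 11P.
Setting them equal: 2576 = 23P, so P = 112.
Y = 2793 − 12·112 = 1449.
Initially P = 107, Y = 1325, so ΔP = +5 and ΔY = +124.

ΔP = +5, ΔY = +124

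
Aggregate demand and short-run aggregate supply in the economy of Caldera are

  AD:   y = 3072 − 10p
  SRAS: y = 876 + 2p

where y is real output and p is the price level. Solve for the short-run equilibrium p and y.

p = 183, y = 1242

Set AD = SRAS: 3072 − 10p = 876 + 2p, so 2196 = 12p and p = 183.
Then y = 3072 − 10·183 = 1242.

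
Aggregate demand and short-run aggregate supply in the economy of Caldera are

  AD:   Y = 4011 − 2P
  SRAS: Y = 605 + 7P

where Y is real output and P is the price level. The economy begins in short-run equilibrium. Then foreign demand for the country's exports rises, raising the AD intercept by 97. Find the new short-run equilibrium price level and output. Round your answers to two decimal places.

P = 389.22, Y = 3329.56

This is a positive demand shock: AD shifts right.
New AD: Y = 4108 − 2P.
Set AD = SRAS: 4108 − 2P = 605 + 7P, so 3503 = 9P and P = 389.22.
Substituting into AD, Y = 3329.56.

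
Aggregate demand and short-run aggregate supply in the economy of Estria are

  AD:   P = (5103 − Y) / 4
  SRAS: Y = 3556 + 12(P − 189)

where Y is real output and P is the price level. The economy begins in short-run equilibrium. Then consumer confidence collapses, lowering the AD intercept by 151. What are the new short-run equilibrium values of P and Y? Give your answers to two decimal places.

This is a negative demand shock: AD shifts left.
New AD: Y = 4952 − 4P.
SRAS can be written Y = 1288 + 12P.
Set AD = SRAS: 4952 − 4P = 1288 + 12P, so 3664 = 16P and P = 229.00.
Substituting into AD, Y = 4036.00.

P = 229.00, Y = 4036.00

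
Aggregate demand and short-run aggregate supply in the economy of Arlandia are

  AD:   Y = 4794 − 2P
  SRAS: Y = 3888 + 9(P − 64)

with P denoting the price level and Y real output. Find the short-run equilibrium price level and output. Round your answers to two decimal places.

P = 134.73, Y = 4524.55

Write SRAS as Y = 3888 + 9P − 576 = 3312 + 9P.
Set AD = SRAS: 4794 − 2P = 3312 + 9P, so 1482 = 11P and P = 134.73.
Substituting into AD, Y = 4794 − 2P = 4524.55.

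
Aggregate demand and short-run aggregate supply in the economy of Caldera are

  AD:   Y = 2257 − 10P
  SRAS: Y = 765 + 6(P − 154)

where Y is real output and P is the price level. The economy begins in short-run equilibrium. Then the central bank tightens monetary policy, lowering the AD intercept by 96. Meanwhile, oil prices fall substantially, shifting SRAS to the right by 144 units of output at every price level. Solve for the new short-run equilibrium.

P = 136, Y = 801

After both shocks: AD is Y = 2161 − 10P and SRAS is Y = 6P − 15.
Setting them equal: 2176 = 16P, so P = 136.
Y = 2161 − 10·136 = 801.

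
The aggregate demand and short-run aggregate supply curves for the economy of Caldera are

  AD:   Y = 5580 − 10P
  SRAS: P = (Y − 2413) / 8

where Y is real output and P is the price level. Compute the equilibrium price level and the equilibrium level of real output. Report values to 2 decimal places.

P = 175.94, Y = 3820.56

Rearrange SRAS to Y = 2413 + 8P.
Set AD = SRAS: 5580 − 10P = 2413 + 8P, so 3167 = 18P and P = 175.94.
Substituting into AD, Y = 5580 − 10P = 3820.56.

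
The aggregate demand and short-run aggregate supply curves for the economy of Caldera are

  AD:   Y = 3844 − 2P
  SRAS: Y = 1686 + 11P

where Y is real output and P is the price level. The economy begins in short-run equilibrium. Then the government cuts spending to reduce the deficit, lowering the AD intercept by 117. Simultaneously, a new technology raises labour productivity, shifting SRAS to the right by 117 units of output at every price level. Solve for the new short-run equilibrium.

After both shocks: AD is Y = 3727 − 2P and SRAS is Y = 1803 + 11P.
Setting them equal: 1924 = 13P, so P = 148.
Y = 3727 − 2·148 = 3431.

P = 148, Y = 3431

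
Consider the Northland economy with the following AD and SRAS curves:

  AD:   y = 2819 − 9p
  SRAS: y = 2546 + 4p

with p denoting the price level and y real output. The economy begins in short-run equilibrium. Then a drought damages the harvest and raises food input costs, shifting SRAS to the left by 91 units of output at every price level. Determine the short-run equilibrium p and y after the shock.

p = 28, y = 2567

This is a negative supply shock: SRAS shifts left.
New SRAS: y = 2455 + 4p.
Set AD = SRAS: 2819 − 9p = 2455 + 4p, so 364 = 13p and p = 28.
y = 2819 − 9·28 = 2567.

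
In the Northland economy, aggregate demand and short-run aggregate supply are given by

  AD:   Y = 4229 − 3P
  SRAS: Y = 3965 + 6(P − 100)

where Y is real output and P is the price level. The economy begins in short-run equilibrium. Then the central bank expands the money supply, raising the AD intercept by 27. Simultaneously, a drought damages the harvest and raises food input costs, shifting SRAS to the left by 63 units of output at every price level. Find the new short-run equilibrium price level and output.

After both shocks: AD is Y = 4256 − 3P and SRAS is Y = 3302 + 6P.
Setting them equal: 954 = 9P, so P = 106.
Y = 4256 − 3·106 = 3938.

P = 106, Y = 3938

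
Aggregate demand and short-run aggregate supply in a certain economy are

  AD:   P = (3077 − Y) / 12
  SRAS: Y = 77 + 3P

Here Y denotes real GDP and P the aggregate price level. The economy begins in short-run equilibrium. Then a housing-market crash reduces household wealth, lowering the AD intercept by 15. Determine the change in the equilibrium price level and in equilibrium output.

ΔP = -1, ΔY = -3

This is a negative demand shock: AD shifts left.
New AD: Y = 3062 − 12P.
Set AD = SRAS: 3062 − 12P = 77 + 3P, so 2985 = 15P and P = 199.
Y = 3062 − 12·199 = 674.
Initially P = 200, Y = 677, so ΔP = -1 and ΔY = -3.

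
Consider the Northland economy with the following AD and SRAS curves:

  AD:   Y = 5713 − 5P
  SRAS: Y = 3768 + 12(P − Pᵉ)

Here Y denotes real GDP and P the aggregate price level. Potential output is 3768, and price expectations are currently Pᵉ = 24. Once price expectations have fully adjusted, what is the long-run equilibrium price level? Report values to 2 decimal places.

Long-run P = 389.00

Short run: with Pᵉ = 24, SRAS is Y = 3480 + 12P. Setting AD = SRAS gives 2233 = 17P, so P = 131.35 and Y = 5713 − 5P = 5056.24.
Output 5056.24 is above potential 3768, so over time expected prices rise and SRAS shifts left until Y returns to 3768.
Long run: Y = 3768 on the AD curve gives 3768 = 5713 − 5P, so P = 389.00.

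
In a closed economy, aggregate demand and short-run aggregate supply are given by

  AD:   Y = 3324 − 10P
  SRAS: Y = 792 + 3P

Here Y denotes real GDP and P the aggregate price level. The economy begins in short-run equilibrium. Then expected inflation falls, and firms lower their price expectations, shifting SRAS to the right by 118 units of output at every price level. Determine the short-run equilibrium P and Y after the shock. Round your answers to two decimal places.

This is a positive supply shock: SRAS shifts right.
New SRAS: Y = 910 + 3P.
Set AD = SRAS: 3324 − 10P = 910 + 3P, so 2414 = 13P and P = 185.69.
Substituting into AD, Y = 1467.08.

P = 185.69, Y = 1467.08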